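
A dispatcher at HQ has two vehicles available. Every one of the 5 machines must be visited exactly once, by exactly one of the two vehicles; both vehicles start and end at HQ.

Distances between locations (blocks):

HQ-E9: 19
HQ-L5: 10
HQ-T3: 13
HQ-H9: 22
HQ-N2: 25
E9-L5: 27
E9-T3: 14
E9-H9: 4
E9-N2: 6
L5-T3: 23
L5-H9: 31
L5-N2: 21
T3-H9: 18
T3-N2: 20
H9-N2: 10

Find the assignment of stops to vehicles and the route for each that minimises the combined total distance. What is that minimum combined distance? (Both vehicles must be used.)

85 blocks — the smallest possible combined total.

Try each way of splitting the stops between the two vehicles (each non-empty) and, for each split, find the best tour for each vehicle:
  {E9} + {L5, T3, H9, N2}: 38 + 72 = 110
  {L5} + {E9, T3, H9, N2}: 20 + 65 = 85
  {E9, L5} + {T3, H9, N2}: 56 + 65 = 121
  {T3} + {E9, L5, H9, N2}: 26 + 63 = 89
  {E9, T3} + {L5, H9, N2}: 46 + 63 = 109
  {L5, T3} + {E9, H9, N2}: 46 + 57 = 103
  … (15 splits in total)
Best: vehicle 1 HQ → L5 → HQ = 20; vehicle 2 HQ → T3 → E9 → N2 → H9 → HQ = 65; combined 85.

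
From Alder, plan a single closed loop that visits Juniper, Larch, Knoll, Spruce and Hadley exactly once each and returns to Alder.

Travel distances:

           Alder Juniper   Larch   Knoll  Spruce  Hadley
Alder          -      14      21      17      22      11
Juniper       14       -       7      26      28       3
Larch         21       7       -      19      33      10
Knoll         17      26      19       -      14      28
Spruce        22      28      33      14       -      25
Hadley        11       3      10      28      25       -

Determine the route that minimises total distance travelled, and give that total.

With 5 stops there are 5!/2 = 60 distinct round trips (a route and its reverse cost the same).
Alder-Juniper-Larch-Knoll-Spruce-Hadley-Alder: 14+7+19+14+25+11 = 90
Alder-Juniper-Larch-Knoll-Hadley-Spruce-Alder: 14+7+19+28+25+22 = 115
Alder-Juniper-Larch-Spruce-Knoll-Hadley-Alder: 14+7+33+14+28+11 = 107
Alder-Juniper-Larch-Spruce-Hadley-Knoll-Alder: 14+7+33+25+28+17 = 124
Alder-Juniper-Larch-Hadley-Knoll-Spruce-Alder: 14+7+10+28+14+22 = 95
Alder-Juniper-Larch-Hadley-Spruce-Knoll-Alder: 14+7+10+25+14+17 = 87
Alder-Juniper-Knoll-Larch-Spruce-Hadley-Alder: 14+26+19+33+25+11 = 128
Alder-Juniper-Knoll-Larch-Hadley-Spruce-Alder: 14+26+19+10+25+22 = 116
Alder-Juniper-Knoll-Spruce-Larch-Hadley-Alder: 14+26+14+33+10+11 = 108
Alder-Juniper-Knoll-Spruce-Hadley-Larch-Alder: 14+26+14+25+10+21 = 110
Alder-Juniper-Knoll-Hadley-Larch-Spruce-Alder: 14+26+28+10+33+22 = 133
Alder-Juniper-Knoll-Hadley-Spruce-Larch-Alder: 14+26+28+25+33+21 = 147
Alder-Juniper-Spruce-Larch-Knoll-Hadley-Alder: 14+28+33+19+28+11 = 133
Alder-Juniper-Spruce-Larch-Hadley-Knoll-Alder: 14+28+33+10+28+17 = 130
… (46 more)
Alder-Spruce-Knoll-Larch-Juniper-Hadley-Alder: 22+14+19+7+3+11 = 76  ← best
The minimum is 76.
One optimal route: Alder → Spruce → Knoll → Larch → Juniper → Hadley → Alder (or its reverse).

Minimum total distance: 76.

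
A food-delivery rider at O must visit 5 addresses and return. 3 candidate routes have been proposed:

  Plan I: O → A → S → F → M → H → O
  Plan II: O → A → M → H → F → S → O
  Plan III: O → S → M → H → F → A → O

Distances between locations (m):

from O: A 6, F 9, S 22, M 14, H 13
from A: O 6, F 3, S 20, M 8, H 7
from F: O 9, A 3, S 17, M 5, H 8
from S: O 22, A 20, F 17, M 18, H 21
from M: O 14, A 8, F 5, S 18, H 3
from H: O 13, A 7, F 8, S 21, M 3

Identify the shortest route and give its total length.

60 m — Plan III is the shortest.

Plan I: 6 + 20 + 17 + 5 + 3 + 13 = 64
Plan II: 6 + 8 + 3 + 8 + 17 + 22 = 64
Plan III: 22 + 18 + 3 + 8 + 3 + 6 = 60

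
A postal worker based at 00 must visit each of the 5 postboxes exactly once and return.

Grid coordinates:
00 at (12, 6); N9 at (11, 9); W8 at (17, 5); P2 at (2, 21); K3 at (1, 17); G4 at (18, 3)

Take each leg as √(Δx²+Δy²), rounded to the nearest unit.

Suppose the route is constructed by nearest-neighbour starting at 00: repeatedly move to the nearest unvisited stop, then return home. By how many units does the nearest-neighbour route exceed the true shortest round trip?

From 00: N9=3, W8=5, G4=7, K3=16, P2=18 → choose N9 (3).
From N9: W8=7, G4=9, K3=13, P2=15 → choose W8 (7).
From W8: G4=2, K3=20, P2=22 → choose G4 (2).
From G4: K3=22, P2=24 → choose K3 (22).
From K3: P2=4 → choose P2 (4).
NN route 00 → N9 → W8 → G4 → K3 → P2 → 00 costs 56.
Optimal: 00 → N9 → P2 → K3 → W8 → G4 → 00 costs 51 (by enumerating all 60 distinct tours).
Excess = 56 − 51 = 5.

Excess over optimum: 5.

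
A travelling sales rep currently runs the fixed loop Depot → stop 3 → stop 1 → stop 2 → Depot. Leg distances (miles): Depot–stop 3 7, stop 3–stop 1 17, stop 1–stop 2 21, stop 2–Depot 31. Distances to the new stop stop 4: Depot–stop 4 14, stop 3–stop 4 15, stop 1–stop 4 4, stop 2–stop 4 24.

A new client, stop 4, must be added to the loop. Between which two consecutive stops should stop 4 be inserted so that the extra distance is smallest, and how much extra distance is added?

Adding 2 miles by placing stop 4 on the stop 3–stop 1 leg.

Insertion cost between consecutive stops i–j is d(i,stop 4) + d(stop 4,j) − d(i,j):
  between Depot and stop 3: 14 + 15 − 7 = 22
  between stop 3 and stop 1: 15 + 4 − 17 = 2
  between stop 1 and stop 2: 4 + 24 − 21 = 7
  between stop 2 and Depot: 24 + 14 − 31 = 7
Cheapest insertion is between stop 3 and stop 1, adding 2.
New total = 76 + 2 = 78.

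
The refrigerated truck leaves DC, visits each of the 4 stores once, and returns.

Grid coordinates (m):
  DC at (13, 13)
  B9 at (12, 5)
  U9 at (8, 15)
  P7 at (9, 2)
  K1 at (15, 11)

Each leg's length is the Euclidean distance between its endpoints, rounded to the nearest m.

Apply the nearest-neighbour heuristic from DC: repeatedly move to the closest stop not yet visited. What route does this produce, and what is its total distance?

From DC: distances to unvisited — K1=3, U9=5, B9=8, P7=12. Nearest is K1 (3).
From K1: distances to unvisited — B9=7, U9=8, P7=11. Nearest is B9 (7).
From B9: distances to unvisited — P7=4, U9=11. Nearest is P7 (4).
From P7: distances to unvisited — U9=13. Nearest is U9 (13).
Return U9→DC: 5.
Total = 3 + 7 + 4 + 13 + 5 = 32.

Total distance 32 m via the nearest-neighbour route DC → K1 → B9 → P7 → U9 → DC.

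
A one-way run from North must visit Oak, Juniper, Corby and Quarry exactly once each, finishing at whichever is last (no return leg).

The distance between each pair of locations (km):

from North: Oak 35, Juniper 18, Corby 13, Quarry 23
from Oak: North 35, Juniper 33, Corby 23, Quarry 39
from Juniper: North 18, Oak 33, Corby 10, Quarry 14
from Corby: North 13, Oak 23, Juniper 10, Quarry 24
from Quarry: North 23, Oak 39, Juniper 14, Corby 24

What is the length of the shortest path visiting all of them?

Shortest open route: 70 km.

There are 4! = 24 possible orderings.
North → Oak → Juniper → Corby → Quarry: 35+33+10+24 = 102
North → Oak → Juniper → Quarry → Corby: 35+33+14+24 = 106
North → Oak → Corby → Juniper → Quarry: 35+23+10+14 = 82
North → Oak → Corby → Quarry → Juniper: 35+23+24+14 = 96
North → Oak → Quarry → Juniper → Corby: 35+39+14+10 = 98
North → Oak → Quarry → Corby → Juniper: 35+39+24+10 = 108
North → Juniper → Oak → Corby → Quarry: 18+33+23+24 = 98
North → Juniper → Oak → Quarry → Corby: 18+33+39+24 = 114
North → Juniper → Corby → Oak → Quarry: 18+10+23+39 = 90
North → Juniper → Corby → Quarry → Oak: 18+10+24+39 = 91
North → Juniper → Quarry → Oak → Corby: 18+14+39+23 = 94
North → Juniper → Quarry → Corby → Oak: 18+14+24+23 = 79
North → Corby → Oak → Juniper → Quarry: 13+23+33+14 = 83
North → Corby → Oak → Quarry → Juniper: 13+23+39+14 = 89
… (10 more)
North → Quarry → Juniper → Corby → Oak: 23+14+10+23 = 70  ← best
The minimum is 70.
One shortest path: North → Quarry → Juniper → Corby → Oak.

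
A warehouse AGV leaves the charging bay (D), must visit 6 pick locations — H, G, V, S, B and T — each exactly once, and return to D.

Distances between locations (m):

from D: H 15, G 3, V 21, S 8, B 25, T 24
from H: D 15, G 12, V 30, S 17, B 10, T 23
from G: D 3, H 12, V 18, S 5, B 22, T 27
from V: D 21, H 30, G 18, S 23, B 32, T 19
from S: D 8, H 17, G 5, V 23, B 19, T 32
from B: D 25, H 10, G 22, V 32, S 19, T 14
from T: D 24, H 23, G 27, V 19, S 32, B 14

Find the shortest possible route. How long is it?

Minimum total distance: 89 m.

D → H → G → V → S → B → T → D: 15+12+18+23+19+14+24 = 125
D → H → G → V → S → T → B → D: 15+12+18+23+32+14+25 = 139
D → H → G → V → B → S → T → D: 15+12+18+32+19+32+24 = 152
D → H → G → V → B → T → S → D: 15+12+18+32+14+32+8 = 131
D → H → G → V → T → S → B → D: 15+12+18+19+32+19+25 = 140
D → H → G → V → T → B → S → D: 15+12+18+19+14+19+8 = 105
D → H → G → S → V → B → T → D: 15+12+5+23+32+14+24 = 125
D → H → G → S → V → T → B → D: 15+12+5+23+19+14+25 = 113
… (352 more)
D → H → B → T → V → G → S → D: 15+10+14+19+18+5+8 = 89  ← best
The minimum is 89.
One optimal route: D → H → B → T → V → G → S → D (or its reverse).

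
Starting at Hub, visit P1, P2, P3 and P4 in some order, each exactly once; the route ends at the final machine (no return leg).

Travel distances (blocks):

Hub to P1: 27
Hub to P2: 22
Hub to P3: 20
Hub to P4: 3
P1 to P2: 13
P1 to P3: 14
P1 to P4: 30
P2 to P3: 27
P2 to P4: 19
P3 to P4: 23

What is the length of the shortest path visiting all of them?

Shortest open route: 49 blocks.

There are 4! = 24 possible orderings.
Hub→P1→P2→P3→P4: 27+13+27+23 = 90
Hub→P1→P2→P4→P3: 27+13+19+23 = 82
Hub→P1→P3→P2→P4: 27+14+27+19 = 87
Hub→P1→P3→P4→P2: 27+14+23+19 = 83
Hub→P1→P4→P2→P3: 27+30+19+27 = 103
Hub→P1→P4→P3→P2: 27+30+23+27 = 107
Hub→P2→P1→P3→P4: 22+13+14+23 = 72
Hub→P2→P1→P4→P3: 22+13+30+23 = 88
Hub→P2→P3→P1→P4: 22+27+14+30 = 93
Hub→P2→P3→P4→P1: 22+27+23+30 = 102
Hub→P2→P4→P1→P3: 22+19+30+14 = 85
Hub→P2→P4→P3→P1: 22+19+23+14 = 78
Hub→P3→P1→P2→P4: 20+14+13+19 = 66
Hub→P3→P1→P4→P2: 20+14+30+19 = 83
… (10 more)
Hub→P4→P2→P1→P3: 3+19+13+14 = 49  ← best
The minimum is 49.
One shortest path: Hub → P4 → P2 → P1 → P3.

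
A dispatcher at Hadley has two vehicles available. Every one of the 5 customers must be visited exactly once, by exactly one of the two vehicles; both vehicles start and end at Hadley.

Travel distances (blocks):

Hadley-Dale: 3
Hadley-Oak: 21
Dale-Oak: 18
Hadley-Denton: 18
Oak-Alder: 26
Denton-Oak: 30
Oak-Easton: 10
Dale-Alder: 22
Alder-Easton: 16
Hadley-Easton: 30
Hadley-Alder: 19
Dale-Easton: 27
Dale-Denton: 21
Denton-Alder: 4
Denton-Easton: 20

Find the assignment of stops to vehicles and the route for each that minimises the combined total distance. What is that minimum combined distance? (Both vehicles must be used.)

Minimum combined distance: 75 blocks.

Check every non-empty split of the stops between the two vehicles; for each half take its own optimal tour:
  {Dale} + {Denton, Oak, Alder, Easton}: 6 + 69 = 75
  {Denton} + {Dale, Oak, Alder, Easton}: 36 + 66 = 102
  {Dale, Denton} + {Oak, Alder, Easton}: 42 + 66 = 108
  {Oak} + {Dale, Denton, Alder, Easton}: 42 + 68 = 110
  {Dale, Oak} + {Denton, Alder, Easton}: 42 + 68 = 110
  {Denton, Oak} + {Dale, Alder, Easton}: 69 + 65 = 134
  … (15 splits in total)
Best: vehicle 1 Hadley → Dale → Hadley = 6; vehicle 2 Hadley → Denton → Alder → Easton → Oak → Hadley = 69; combined 75.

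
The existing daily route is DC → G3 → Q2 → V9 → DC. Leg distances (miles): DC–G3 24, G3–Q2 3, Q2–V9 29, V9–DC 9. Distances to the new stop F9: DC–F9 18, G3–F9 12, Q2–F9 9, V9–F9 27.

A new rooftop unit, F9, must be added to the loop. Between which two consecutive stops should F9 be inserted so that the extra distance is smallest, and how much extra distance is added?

Insertion cost between consecutive stops i–j is d(i,F9) + d(F9,j) − d(i,j):
  between DC and G3: 18 + 12 − 24 = 6
  between G3 and Q2: 12 + 9 − 3 = 18
  between Q2 and V9: 9 + 27 − 29 = 7
  between V9 and DC: 27 + 18 − 9 = 36
Cheapest insertion is between DC and G3, adding 6.
New total = 65 + 6 = 71.

+6 miles — insert F9 between DC and G3.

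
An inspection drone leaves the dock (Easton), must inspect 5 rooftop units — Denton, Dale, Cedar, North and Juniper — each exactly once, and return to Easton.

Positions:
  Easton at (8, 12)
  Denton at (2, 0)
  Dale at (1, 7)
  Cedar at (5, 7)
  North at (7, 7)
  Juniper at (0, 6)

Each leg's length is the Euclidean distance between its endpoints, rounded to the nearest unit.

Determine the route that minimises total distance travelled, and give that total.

Easton → Denton → Dale → Cedar → North → Juniper → Easton: 13+7+4+2+7+10 = 43
Easton → Denton → Dale → Cedar → Juniper → North → Easton: 13+7+4+5+7+5 = 41
Easton → Denton → Dale → North → Cedar → Juniper → Easton: 13+7+6+2+5+10 = 43
Easton → Denton → Dale → North → Juniper → Cedar → Easton: 13+7+6+7+5+6 = 44
Easton → Denton → Dale → Juniper → Cedar → North → Easton: 13+7+1+5+2+5 = 33
Easton → Denton → Dale → Juniper → North → Cedar → Easton: 13+7+1+7+2+6 = 36
Easton → Denton → Cedar → Dale → North → Juniper → Easton: 13+8+4+6+7+10 = 48
Easton → Denton → Cedar → Dale → Juniper → North → Easton: 13+8+4+1+7+5 = 38
Easton → Denton → Cedar → North → Dale → Juniper → Easton: 13+8+2+6+1+10 = 40
Easton → Denton → Cedar → North → Juniper → Dale → Easton: 13+8+2+7+1+9 = 40
Easton → Denton → Cedar → Juniper → Dale → North → Easton: 13+8+5+1+6+5 = 38
Easton → Denton → Cedar → Juniper → North → Dale → Easton: 13+8+5+7+6+9 = 48
Easton → Denton → North → Dale → Cedar → Juniper → Easton: 13+9+6+4+5+10 = 47
Easton → Denton → North → Dale → Juniper → Cedar → Easton: 13+9+6+1+5+6 = 40
… (46 more)
Easton → Denton → Juniper → Dale → Cedar → North → Easton: 13+6+1+4+2+5 = 31  ← best
The minimum is 31.
One optimal route: Easton → Denton → Juniper → Dale → Cedar → North → Easton (or its reverse).

31 — the shortest possible round trip.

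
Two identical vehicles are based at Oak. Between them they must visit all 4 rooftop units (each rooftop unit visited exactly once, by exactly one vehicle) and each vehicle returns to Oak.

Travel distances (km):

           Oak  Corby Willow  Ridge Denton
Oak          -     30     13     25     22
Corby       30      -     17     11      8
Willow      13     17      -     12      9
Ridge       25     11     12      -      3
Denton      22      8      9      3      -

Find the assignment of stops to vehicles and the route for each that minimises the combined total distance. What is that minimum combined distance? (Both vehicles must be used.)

There are 2^3 − 1 = 7 ways to divide the 4 stops into two non-empty groups. For each, the best each vehicle can do is its own shortest tour through its group:
  {Corby} + {Willow, Ridge, Denton}: 60 + 50 = 110
  {Willow} + {Corby, Ridge, Denton}: 26 + 66 = 92
  {Corby, Willow} + {Ridge, Denton}: 60 + 50 = 110
  {Ridge} + {Corby, Willow, Denton}: 50 + 60 = 110
  {Corby, Ridge} + {Willow, Denton}: 66 + 44 = 110
  {Willow, Ridge} + {Corby, Denton}: 50 + 60 = 110
  … (7 splits in total)
Best: vehicle 1 Oak → Willow → Oak = 26; vehicle 2 Oak → Corby → Ridge → Denton → Oak = 66; combined 92.

Minimum combined distance: 92 km.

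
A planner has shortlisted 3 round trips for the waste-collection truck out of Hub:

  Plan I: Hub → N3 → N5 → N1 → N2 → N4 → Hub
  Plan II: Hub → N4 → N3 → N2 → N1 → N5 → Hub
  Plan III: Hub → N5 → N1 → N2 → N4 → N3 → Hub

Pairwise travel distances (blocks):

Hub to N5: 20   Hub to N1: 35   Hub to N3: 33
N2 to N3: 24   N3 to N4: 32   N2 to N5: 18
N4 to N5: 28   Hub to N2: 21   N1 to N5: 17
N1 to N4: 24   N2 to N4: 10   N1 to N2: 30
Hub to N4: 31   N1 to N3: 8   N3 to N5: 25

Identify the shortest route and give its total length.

Plan I: 33 + 25 + 17 + 30 + 10 + 31 = 146
Plan II: 31 + 32 + 24 + 30 + 17 + 20 = 154
Plan III: 20 + 17 + 30 + 10 + 32 + 33 = 142

142 blocks — Plan III is the shortest.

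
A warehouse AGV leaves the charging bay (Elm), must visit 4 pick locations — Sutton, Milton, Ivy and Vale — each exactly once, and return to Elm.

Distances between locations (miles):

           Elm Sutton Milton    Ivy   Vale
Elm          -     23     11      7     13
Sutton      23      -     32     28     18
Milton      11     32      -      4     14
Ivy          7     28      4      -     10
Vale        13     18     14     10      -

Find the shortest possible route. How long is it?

66 miles — the shortest possible round trip.

Elm-Sutton-Milton-Ivy-Vale-Elm: 23+32+4+10+13 = 82
Elm-Sutton-Milton-Vale-Ivy-Elm: 23+32+14+10+7 = 86
Elm-Sutton-Ivy-Milton-Vale-Elm: 23+28+4+14+13 = 82
Elm-Sutton-Ivy-Vale-Milton-Elm: 23+28+10+14+11 = 86
Elm-Sutton-Vale-Milton-Ivy-Elm: 23+18+14+4+7 = 66
Elm-Sutton-Vale-Ivy-Milton-Elm: 23+18+10+4+11 = 66
Elm-Milton-Sutton-Ivy-Vale-Elm: 11+32+28+10+13 = 94
Elm-Milton-Sutton-Vale-Ivy-Elm: 11+32+18+10+7 = 78
Elm-Milton-Ivy-Sutton-Vale-Elm: 11+4+28+18+13 = 74
Elm-Milton-Vale-Sutton-Ivy-Elm: 11+14+18+28+7 = 78
Elm-Ivy-Sutton-Milton-Vale-Elm: 7+28+32+14+13 = 94
Elm-Ivy-Milton-Sutton-Vale-Elm: 7+4+32+18+13 = 74
The minimum is 66.
One optimal route: Elm → Sutton → Vale → Milton → Ivy → Elm (or its reverse).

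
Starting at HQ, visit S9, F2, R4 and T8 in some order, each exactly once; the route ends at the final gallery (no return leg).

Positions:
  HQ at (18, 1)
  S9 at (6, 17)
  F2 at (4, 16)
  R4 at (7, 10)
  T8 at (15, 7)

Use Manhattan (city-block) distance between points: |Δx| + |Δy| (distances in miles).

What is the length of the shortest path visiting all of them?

There are 4! = 24 possible orderings.
HQ → S9 → F2 → R4 → T8: 28+3+9+11 = 51
HQ → S9 → F2 → T8 → R4: 28+3+20+11 = 62
HQ → S9 → R4 → F2 → T8: 28+8+9+20 = 65
HQ → S9 → R4 → T8 → F2: 28+8+11+20 = 67
HQ → S9 → T8 → F2 → R4: 28+19+20+9 = 76
HQ → S9 → T8 → R4 → F2: 28+19+11+9 = 67
HQ → F2 → S9 → R4 → T8: 29+3+8+11 = 51
HQ → F2 → S9 → T8 → R4: 29+3+19+11 = 62
HQ → F2 → R4 → S9 → T8: 29+9+8+19 = 65
HQ → F2 → R4 → T8 → S9: 29+9+11+19 = 68
HQ → F2 → T8 → S9 → R4: 29+20+19+8 = 76
HQ → F2 → T8 → R4 → S9: 29+20+11+8 = 68
HQ → R4 → S9 → F2 → T8: 20+8+3+20 = 51
HQ → R4 → S9 → T8 → F2: 20+8+19+20 = 67
… (10 more)
HQ → T8 → R4 → S9 → F2: 9+11+8+3 = 31  ← best
The minimum is 31.
One shortest path: HQ → T8 → R4 → S9 → F2.

Shortest open route: 31 miles.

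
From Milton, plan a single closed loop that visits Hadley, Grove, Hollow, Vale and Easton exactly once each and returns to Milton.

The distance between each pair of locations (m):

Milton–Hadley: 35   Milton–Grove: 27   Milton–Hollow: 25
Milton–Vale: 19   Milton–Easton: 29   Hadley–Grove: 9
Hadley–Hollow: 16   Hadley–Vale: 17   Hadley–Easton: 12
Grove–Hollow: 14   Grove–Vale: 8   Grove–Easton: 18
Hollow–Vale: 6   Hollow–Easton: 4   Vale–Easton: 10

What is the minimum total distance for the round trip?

Shortest round trip = 77 m.

Milton-Hadley-Grove-Hollow-Vale-Easton-Milton: 35+9+14+6+10+29 = 103
Milton-Hadley-Grove-Hollow-Easton-Vale-Milton: 35+9+14+4+10+19 = 91
Milton-Hadley-Grove-Vale-Hollow-Easton-Milton: 35+9+8+6+4+29 = 91
Milton-Hadley-Grove-Vale-Easton-Hollow-Milton: 35+9+8+10+4+25 = 91
Milton-Hadley-Grove-Easton-Hollow-Vale-Milton: 35+9+18+4+6+19 = 91
Milton-Hadley-Grove-Easton-Vale-Hollow-Milton: 35+9+18+10+6+25 = 103
Milton-Hadley-Hollow-Grove-Vale-Easton-Milton: 35+16+14+8+10+29 = 112
Milton-Hadley-Hollow-Grove-Easton-Vale-Milton: 35+16+14+18+10+19 = 112
Milton-Hadley-Hollow-Vale-Grove-Easton-Milton: 35+16+6+8+18+29 = 112
Milton-Hadley-Hollow-Vale-Easton-Grove-Milton: 35+16+6+10+18+27 = 112
Milton-Hadley-Hollow-Easton-Grove-Vale-Milton: 35+16+4+18+8+19 = 100
Milton-Hadley-Hollow-Easton-Vale-Grove-Milton: 35+16+4+10+8+27 = 100
Milton-Hadley-Vale-Grove-Hollow-Easton-Milton: 35+17+8+14+4+29 = 107
Milton-Hadley-Vale-Grove-Easton-Hollow-Milton: 35+17+8+18+4+25 = 107
… (46 more)
Milton-Grove-Hadley-Easton-Hollow-Vale-Milton: 27+9+12+4+6+19 = 77  ← best
The minimum is 77.
One optimal route: Milton → Grove → Hadley → Easton → Hollow → Vale → Milton (or its reverse).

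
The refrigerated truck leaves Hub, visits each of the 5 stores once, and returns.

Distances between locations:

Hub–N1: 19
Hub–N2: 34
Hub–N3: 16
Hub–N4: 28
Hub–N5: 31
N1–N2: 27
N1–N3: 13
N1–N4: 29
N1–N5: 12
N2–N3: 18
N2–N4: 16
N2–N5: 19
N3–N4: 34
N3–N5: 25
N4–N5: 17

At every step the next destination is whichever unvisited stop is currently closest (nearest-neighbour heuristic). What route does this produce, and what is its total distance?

108 along Hub → N3 → N1 → N5 → N4 → N2 → Hub.

At Hub the remaining stops are N3 16, N1 19, N4 28, N5 31, N2 34; go to N3.
At N3 the remaining stops are N1 13, N2 18, N5 25, N4 34; go to N1.
At N1 the remaining stops are N5 12, N2 27, N4 29; go to N5.
At N5 the remaining stops are N4 17, N2 19; go to N4.
At N4 the remaining stops are N2 16; go to N2.
Return N2→Hub: 34.
Total = 16 + 13 + 12 + 17 + 16 + 34 = 108.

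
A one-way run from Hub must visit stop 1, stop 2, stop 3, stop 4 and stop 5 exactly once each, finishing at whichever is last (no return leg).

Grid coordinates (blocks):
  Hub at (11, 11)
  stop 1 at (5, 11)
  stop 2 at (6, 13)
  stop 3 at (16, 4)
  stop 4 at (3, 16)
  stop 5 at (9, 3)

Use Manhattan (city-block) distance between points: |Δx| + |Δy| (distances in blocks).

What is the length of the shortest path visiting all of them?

There are 5! = 120 possible orderings.
Hub→stop 1→stop 2→stop 3→stop 4→stop 5: 6+3+19+25+19 = 72
Hub→stop 1→stop 2→stop 3→stop 5→stop 4: 6+3+19+8+19 = 55
Hub→stop 1→stop 2→stop 4→stop 3→stop 5: 6+3+6+25+8 = 48
Hub→stop 1→stop 2→stop 4→stop 5→stop 3: 6+3+6+19+8 = 42
Hub→stop 1→stop 2→stop 5→stop 3→stop 4: 6+3+13+8+25 = 55
Hub→stop 1→stop 2→stop 5→stop 4→stop 3: 6+3+13+19+25 = 66
Hub→stop 1→stop 3→stop 2→stop 4→stop 5: 6+18+19+6+19 = 68
Hub→stop 1→stop 3→stop 2→stop 5→stop 4: 6+18+19+13+19 = 75
Hub→stop 1→stop 3→stop 4→stop 2→stop 5: 6+18+25+6+13 = 68
Hub→stop 1→stop 3→stop 4→stop 5→stop 2: 6+18+25+19+13 = 81
Hub→stop 1→stop 3→stop 5→stop 2→stop 4: 6+18+8+13+6 = 51
Hub→stop 1→stop 3→stop 5→stop 4→stop 2: 6+18+8+19+6 = 57
Hub→stop 1→stop 4→stop 2→stop 3→stop 5: 6+7+6+19+8 = 46
Hub→stop 1→stop 4→stop 2→stop 5→stop 3: 6+7+6+13+8 = 40
… (106 more)
The minimum is 40.
One shortest path: Hub → stop 1 → stop 4 → stop 2 → stop 5 → stop 3.

Shortest open route: 40 blocks.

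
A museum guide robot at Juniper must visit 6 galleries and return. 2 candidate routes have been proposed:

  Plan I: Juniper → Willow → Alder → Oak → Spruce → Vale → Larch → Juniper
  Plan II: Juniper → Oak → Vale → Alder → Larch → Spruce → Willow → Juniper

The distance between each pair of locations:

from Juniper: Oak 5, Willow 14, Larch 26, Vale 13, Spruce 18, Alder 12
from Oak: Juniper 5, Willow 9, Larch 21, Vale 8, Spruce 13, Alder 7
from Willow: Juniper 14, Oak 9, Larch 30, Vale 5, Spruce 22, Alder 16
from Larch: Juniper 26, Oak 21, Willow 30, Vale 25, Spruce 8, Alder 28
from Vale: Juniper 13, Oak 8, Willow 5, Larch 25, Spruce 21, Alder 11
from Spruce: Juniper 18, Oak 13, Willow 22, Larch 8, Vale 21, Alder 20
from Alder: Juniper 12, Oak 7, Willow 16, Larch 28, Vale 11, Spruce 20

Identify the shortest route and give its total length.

Shortest is Plan II, total 96.

Plan I: 14 + 16 + 7 + 13 + 21 + 25 + 26 = 122
Plan II: 5 + 8 + 11 + 28 + 8 + 22 + 14 = 96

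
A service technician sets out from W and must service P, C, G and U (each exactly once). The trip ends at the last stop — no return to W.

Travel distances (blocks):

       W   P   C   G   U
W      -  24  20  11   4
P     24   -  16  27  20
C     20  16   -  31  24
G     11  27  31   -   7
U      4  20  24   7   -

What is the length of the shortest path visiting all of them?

There are 4! = 24 possible orderings.
W → P → C → G → U: 24+16+31+7 = 78
W → P → C → U → G: 24+16+24+7 = 71
W → P → G → C → U: 24+27+31+24 = 106
W → P → G → U → C: 24+27+7+24 = 82
W → P → U → C → G: 24+20+24+31 = 99
W → P → U → G → C: 24+20+7+31 = 82
W → C → P → G → U: 20+16+27+7 = 70
W → C → P → U → G: 20+16+20+7 = 63
W → C → G → P → U: 20+31+27+20 = 98
W → C → G → U → P: 20+31+7+20 = 78
W → C → U → P → G: 20+24+20+27 = 91
W → C → U → G → P: 20+24+7+27 = 78
W → G → P → C → U: 11+27+16+24 = 78
W → G → P → U → C: 11+27+20+24 = 82
… (10 more)
W → G → U → P → C: 11+7+20+16 = 54  ← best
The minimum is 54.
One shortest path: W → G → U → P → C.

Shortest open route: 54 blocks.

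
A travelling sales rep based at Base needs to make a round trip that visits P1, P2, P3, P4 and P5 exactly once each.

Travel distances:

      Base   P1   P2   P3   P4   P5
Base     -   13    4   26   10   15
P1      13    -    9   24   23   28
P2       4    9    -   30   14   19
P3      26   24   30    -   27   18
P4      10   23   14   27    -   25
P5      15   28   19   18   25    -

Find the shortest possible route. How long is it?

Base→P1→P2→P3→P4→P5→Base: 13+9+30+27+25+15 = 119
Base→P1→P2→P3→P5→P4→Base: 13+9+30+18+25+10 = 105
Base→P1→P2→P4→P3→P5→Base: 13+9+14+27+18+15 = 96
Base→P1→P2→P4→P5→P3→Base: 13+9+14+25+18+26 = 105
Base→P1→P2→P5→P3→P4→Base: 13+9+19+18+27+10 = 96
Base→P1→P2→P5→P4→P3→Base: 13+9+19+25+27+26 = 119
Base→P1→P3→P2→P4→P5→Base: 13+24+30+14+25+15 = 121
Base→P1→P3→P2→P5→P4→Base: 13+24+30+19+25+10 = 121
Base→P1→P3→P4→P2→P5→Base: 13+24+27+14+19+15 = 112
Base→P1→P3→P4→P5→P2→Base: 13+24+27+25+19+4 = 112
Base→P1→P3→P5→P2→P4→Base: 13+24+18+19+14+10 = 98
Base→P1→P3→P5→P4→P2→Base: 13+24+18+25+14+4 = 98
Base→P1→P4→P2→P3→P5→Base: 13+23+14+30+18+15 = 113
Base→P1→P4→P2→P5→P3→Base: 13+23+14+19+18+26 = 113
… (46 more)
Base→P2→P1→P3→P5→P4→Base: 4+9+24+18+25+10 = 90  ← best
The minimum is 90.
One optimal route: Base → P2 → P1 → P3 → P5 → P4 → Base (or its reverse).

Shortest round trip = 90.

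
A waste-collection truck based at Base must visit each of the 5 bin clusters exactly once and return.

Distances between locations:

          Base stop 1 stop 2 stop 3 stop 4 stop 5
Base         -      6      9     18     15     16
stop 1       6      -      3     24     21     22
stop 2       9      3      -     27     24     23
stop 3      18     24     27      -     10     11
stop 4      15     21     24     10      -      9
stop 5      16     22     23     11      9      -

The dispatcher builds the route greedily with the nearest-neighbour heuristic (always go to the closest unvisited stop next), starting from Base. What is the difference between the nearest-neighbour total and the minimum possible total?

The nearest-neighbour route is 1 longer than optimal.

From Base: stop 1=6, stop 2=9, stop 4=15, stop 5=16, stop 3=18 → choose stop 1 (6).
From stop 1: stop 2=3, stop 4=21, stop 5=22, stop 3=24 → choose stop 2 (3).
From stop 2: stop 5=23, stop 4=24, stop 3=27 → choose stop 5 (23).
From stop 5: stop 4=9, stop 3=11 → choose stop 4 (9).
From stop 4: stop 3=10 → choose stop 3 (10).
NN route Base → stop 1 → stop 2 → stop 5 → stop 4 → stop 3 → Base costs 69.
Optimal: Base → stop 1 → stop 2 → stop 5 → stop 3 → stop 4 → Base costs 68 (by enumerating all 60 distinct tours).
Excess = 69 − 68 = 1.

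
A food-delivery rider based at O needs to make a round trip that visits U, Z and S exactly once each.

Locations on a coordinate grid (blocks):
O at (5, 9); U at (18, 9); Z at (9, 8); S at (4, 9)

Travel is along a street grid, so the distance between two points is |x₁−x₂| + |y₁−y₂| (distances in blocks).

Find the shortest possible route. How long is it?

Minimum total distance: 30 blocks.

There are 3 distinct closed tours to check (reversals are equivalent).
O - U - Z - S - O: 13+10+6+1 = 30
O - U - S - Z - O: 13+14+6+5 = 38
O - Z - U - S - O: 5+10+14+1 = 30
The minimum is 30.
One optimal route: O → U → Z → S → O (or its reverse).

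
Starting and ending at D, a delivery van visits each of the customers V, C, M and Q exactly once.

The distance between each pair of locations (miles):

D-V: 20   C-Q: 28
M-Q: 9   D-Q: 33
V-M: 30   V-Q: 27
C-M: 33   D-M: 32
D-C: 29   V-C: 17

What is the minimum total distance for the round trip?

106 miles — the shortest possible round trip.

D→V→C→M→Q→D: 20+17+33+9+33 = 112
D→V→C→Q→M→D: 20+17+28+9+32 = 106
D→V→M→C→Q→D: 20+30+33+28+33 = 144
D→V→M→Q→C→D: 20+30+9+28+29 = 116
D→V→Q→C→M→D: 20+27+28+33+32 = 140
D→V→Q→M→C→D: 20+27+9+33+29 = 118
D→C→V→M→Q→D: 29+17+30+9+33 = 118
D→C→V→Q→M→D: 29+17+27+9+32 = 114
D→C→M→V→Q→D: 29+33+30+27+33 = 152
D→C→Q→V→M→D: 29+28+27+30+32 = 146
D→M→V→C→Q→D: 32+30+17+28+33 = 140
D→M→C→V→Q→D: 32+33+17+27+33 = 142
The minimum is 106.
One optimal route: D → V → C → Q → M → D (or its reverse).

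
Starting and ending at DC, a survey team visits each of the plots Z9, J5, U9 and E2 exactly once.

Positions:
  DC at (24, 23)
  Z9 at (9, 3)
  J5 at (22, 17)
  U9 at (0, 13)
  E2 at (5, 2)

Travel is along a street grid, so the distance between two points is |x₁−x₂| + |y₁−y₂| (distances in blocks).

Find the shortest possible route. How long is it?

Minimum total distance: 90 blocks.

There are 12 distinct closed tours to check (reversals are equivalent).
DC-Z9-J5-U9-E2-DC: 35+27+26+16+40 = 144
DC-Z9-J5-E2-U9-DC: 35+27+32+16+34 = 144
DC-Z9-U9-J5-E2-DC: 35+19+26+32+40 = 152
DC-Z9-U9-E2-J5-DC: 35+19+16+32+8 = 110
DC-Z9-E2-J5-U9-DC: 35+5+32+26+34 = 132
DC-Z9-E2-U9-J5-DC: 35+5+16+26+8 = 90
DC-J5-Z9-U9-E2-DC: 8+27+19+16+40 = 110
DC-J5-Z9-E2-U9-DC: 8+27+5+16+34 = 90
DC-J5-U9-Z9-E2-DC: 8+26+19+5+40 = 98
DC-J5-E2-Z9-U9-DC: 8+32+5+19+34 = 98
DC-U9-Z9-J5-E2-DC: 34+19+27+32+40 = 152
DC-U9-J5-Z9-E2-DC: 34+26+27+5+40 = 132
The minimum is 90.
One optimal route: DC → Z9 → E2 → U9 → J5 → DC (or its reverse).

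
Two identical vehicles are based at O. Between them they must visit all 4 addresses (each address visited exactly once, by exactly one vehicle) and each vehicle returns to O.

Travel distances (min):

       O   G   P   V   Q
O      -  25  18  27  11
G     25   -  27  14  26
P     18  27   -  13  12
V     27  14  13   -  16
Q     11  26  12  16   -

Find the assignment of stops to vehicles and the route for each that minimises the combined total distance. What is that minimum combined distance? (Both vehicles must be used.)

Minimum combined distance: 92 min.

Try each way of splitting the stops between the two vehicles (each non-empty) and, for each split, find the best tour for each vehicle:
  {G} + {P, V, Q}: 50 + 58 = 108
  {P} + {G, V, Q}: 36 + 66 = 102
  {G, P} + {V, Q}: 70 + 54 = 124
  {V} + {G, P, Q}: 54 + 75 = 129
  {G, V} + {P, Q}: 66 + 41 = 107
  {P, V} + {G, Q}: 58 + 62 = 120
  … (7 splits in total)
  {G, P, V} + {Q}: 70 + 22 = 92  ← best
Best: vehicle 1 O → G → V → P → O = 70; vehicle 2 O → Q → O = 22; combined 92.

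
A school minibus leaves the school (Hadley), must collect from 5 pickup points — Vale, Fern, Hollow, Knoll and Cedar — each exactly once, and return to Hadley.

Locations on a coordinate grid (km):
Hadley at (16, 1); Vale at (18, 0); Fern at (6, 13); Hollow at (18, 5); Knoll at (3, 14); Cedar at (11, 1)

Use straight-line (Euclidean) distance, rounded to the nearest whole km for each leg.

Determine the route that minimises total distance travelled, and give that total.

Hadley - Vale - Fern - Hollow - Knoll - Cedar - Hadley: 2+18+14+17+15+5 = 71
Hadley - Vale - Fern - Hollow - Cedar - Knoll - Hadley: 2+18+14+8+15+18 = 75
Hadley - Vale - Fern - Knoll - Hollow - Cedar - Hadley: 2+18+3+17+8+5 = 53
Hadley - Vale - Fern - Knoll - Cedar - Hollow - Hadley: 2+18+3+15+8+4 = 50
Hadley - Vale - Fern - Cedar - Hollow - Knoll - Hadley: 2+18+13+8+17+18 = 76
Hadley - Vale - Fern - Cedar - Knoll - Hollow - Hadley: 2+18+13+15+17+4 = 69
Hadley - Vale - Hollow - Fern - Knoll - Cedar - Hadley: 2+5+14+3+15+5 = 44
Hadley - Vale - Hollow - Fern - Cedar - Knoll - Hadley: 2+5+14+13+15+18 = 67
Hadley - Vale - Hollow - Knoll - Fern - Cedar - Hadley: 2+5+17+3+13+5 = 45
Hadley - Vale - Hollow - Knoll - Cedar - Fern - Hadley: 2+5+17+15+13+16 = 68
Hadley - Vale - Hollow - Cedar - Fern - Knoll - Hadley: 2+5+8+13+3+18 = 49
Hadley - Vale - Hollow - Cedar - Knoll - Fern - Hadley: 2+5+8+15+3+16 = 49
Hadley - Vale - Knoll - Fern - Hollow - Cedar - Hadley: 2+21+3+14+8+5 = 53
Hadley - Vale - Knoll - Fern - Cedar - Hollow - Hadley: 2+21+3+13+8+4 = 51
… (46 more)
The minimum is 44.
One optimal route: Hadley → Vale → Hollow → Fern → Knoll → Cedar → Hadley (or its reverse).

Shortest round trip = 44 km.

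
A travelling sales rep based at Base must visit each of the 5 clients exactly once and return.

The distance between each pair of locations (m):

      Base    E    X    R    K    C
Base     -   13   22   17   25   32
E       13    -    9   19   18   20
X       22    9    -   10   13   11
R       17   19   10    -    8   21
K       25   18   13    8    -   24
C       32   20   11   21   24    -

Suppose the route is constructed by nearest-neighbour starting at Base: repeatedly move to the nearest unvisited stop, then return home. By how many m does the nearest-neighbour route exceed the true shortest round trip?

Base: E=13, R=17, X=22, K=25, C=32 ⇒ E
E: X=9, K=18, R=19, C=20 ⇒ X
X: R=10, C=11, K=13 ⇒ R
R: K=8, C=21 ⇒ K
K: C=24 ⇒ C
NN route Base → E → X → R → K → C → Base costs 96.
Optimal: Base → E → X → C → K → R → Base costs 82 (by enumerating all 60 distinct tours).
Excess = 96 − 82 = 14.

14 m longer than the optimal tour.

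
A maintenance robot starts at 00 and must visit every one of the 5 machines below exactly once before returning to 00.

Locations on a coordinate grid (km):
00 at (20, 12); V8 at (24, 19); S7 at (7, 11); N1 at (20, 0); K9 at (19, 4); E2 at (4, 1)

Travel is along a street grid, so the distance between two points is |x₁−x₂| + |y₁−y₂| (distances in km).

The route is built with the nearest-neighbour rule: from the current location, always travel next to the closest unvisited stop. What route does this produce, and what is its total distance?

From 00: distances to unvisited — K9=9, V8=11, N1=12, S7=14, E2=27. Nearest is K9 (9).
From K9: distances to unvisited — N1=5, E2=18, S7=19, V8=20. Nearest is N1 (5).
From N1: distances to unvisited — E2=17, V8=23, S7=24. Nearest is E2 (17).
From E2: distances to unvisited — S7=13, V8=38. Nearest is S7 (13).
From S7: distances to unvisited — V8=25. Nearest is V8 (25).
Return V8→00: 11.
Total = 9 + 5 + 17 + 13 + 25 + 11 = 80.

Nearest-neighbour total = 80 km; route 00 → K9 → N1 → E2 → S7 → V8 → 00.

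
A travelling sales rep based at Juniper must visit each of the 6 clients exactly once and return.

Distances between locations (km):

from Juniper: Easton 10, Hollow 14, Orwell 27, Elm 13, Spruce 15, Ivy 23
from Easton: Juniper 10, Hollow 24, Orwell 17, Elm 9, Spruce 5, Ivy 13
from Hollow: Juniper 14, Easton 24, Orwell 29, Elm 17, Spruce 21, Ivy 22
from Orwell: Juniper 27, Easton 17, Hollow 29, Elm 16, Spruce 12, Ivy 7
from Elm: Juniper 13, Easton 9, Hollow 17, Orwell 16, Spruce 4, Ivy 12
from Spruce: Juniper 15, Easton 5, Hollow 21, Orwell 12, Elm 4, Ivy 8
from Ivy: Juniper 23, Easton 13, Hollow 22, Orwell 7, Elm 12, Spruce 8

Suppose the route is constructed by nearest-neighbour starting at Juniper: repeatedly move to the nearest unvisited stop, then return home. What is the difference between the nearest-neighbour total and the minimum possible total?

From Juniper: Easton=10, Elm=13, Hollow=14, Spruce=15, Ivy=23, Orwell=27 → choose Easton (10).
From Easton: Spruce=5, Elm=9, Ivy=13, Orwell=17, Hollow=24 → choose Spruce (5).
From Spruce: Elm=4, Ivy=8, Orwell=12, Hollow=21 → choose Elm (4).
From Elm: Ivy=12, Orwell=16, Hollow=17 → choose Ivy (12).
From Ivy: Orwell=7, Hollow=22 → choose Orwell (7).
From Orwell: Hollow=29 → choose Hollow (29).
NN route Juniper → Easton → Spruce → Elm → Ivy → Orwell → Hollow → Juniper costs 81.
Optimal: Juniper → Easton → Orwell → Ivy → Spruce → Elm → Hollow → Juniper costs 77 (by enumerating all 360 distinct tours).
Excess = 81 − 77 = 4.

The nearest-neighbour route is 4 km longer than optimal.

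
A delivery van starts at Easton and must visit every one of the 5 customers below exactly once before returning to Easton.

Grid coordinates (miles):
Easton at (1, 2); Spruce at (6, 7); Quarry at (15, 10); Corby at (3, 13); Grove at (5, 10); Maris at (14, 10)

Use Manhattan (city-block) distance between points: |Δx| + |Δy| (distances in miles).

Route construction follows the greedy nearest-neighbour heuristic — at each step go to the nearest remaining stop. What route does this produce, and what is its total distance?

Easton → [Spruce:10 / Grove:12 / Corby:13 / Maris:21 / Quarry:22] → Spruce (10)
Spruce → [Grove:4 / Corby:9 / Maris:11 / Quarry:12] → Grove (4)
Grove → [Corby:5 / Maris:9 / Quarry:10] → Corby (5)
Corby → [Maris:14 / Quarry:15] → Maris (14)
Maris → [Quarry:1] → Quarry (1)
Return Quarry→Easton: 22.
Total = 10 + 4 + 5 + 14 + 1 + 22 = 56.

56 miles along Easton → Spruce → Grove → Corby → Maris → Quarry → Easton.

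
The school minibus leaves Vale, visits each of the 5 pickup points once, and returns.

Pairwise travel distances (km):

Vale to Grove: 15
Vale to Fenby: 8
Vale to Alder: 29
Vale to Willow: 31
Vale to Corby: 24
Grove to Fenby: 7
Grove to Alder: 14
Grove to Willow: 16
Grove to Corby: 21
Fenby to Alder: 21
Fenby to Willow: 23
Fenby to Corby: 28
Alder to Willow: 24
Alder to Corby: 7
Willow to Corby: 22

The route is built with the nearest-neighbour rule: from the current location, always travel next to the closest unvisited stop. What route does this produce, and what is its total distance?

From Vale: distances to unvisited — Fenby=8, Grove=15, Corby=24, Alder=29, Willow=31. Nearest is Fenby (8).
From Fenby: distances to unvisited — Grove=7, Alder=21, Willow=23, Corby=28. Nearest is Grove (7).
From Grove: distances to unvisited — Alder=14, Willow=16, Corby=21. Nearest is Alder (14).
From Alder: distances to unvisited — Corby=7, Willow=24. Nearest is Corby (7).
From Corby: distances to unvisited — Willow=22. Nearest is Willow (22).
Return Willow→Vale: 31.
Total = 8 + 7 + 14 + 7 + 22 + 31 = 89.

89 km along Vale → Fenby → Grove → Alder → Corby → Willow → Vale.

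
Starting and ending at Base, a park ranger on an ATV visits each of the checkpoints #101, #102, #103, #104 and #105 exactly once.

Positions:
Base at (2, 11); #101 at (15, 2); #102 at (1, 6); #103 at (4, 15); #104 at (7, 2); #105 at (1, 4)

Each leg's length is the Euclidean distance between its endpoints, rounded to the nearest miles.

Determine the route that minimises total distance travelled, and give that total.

Minimum total distance: 42 miles.

There are 60 distinct closed tours to check (reversals are equivalent).
Base - #101 - #102 - #103 - #104 - #105 - Base: 16+15+9+13+6+7 = 66
Base - #101 - #102 - #103 - #105 - #104 - Base: 16+15+9+11+6+10 = 67
Base - #101 - #102 - #104 - #103 - #105 - Base: 16+15+7+13+11+7 = 69
Base - #101 - #102 - #104 - #105 - #103 - Base: 16+15+7+6+11+4 = 59
Base - #101 - #102 - #105 - #103 - #104 - Base: 16+15+2+11+13+10 = 67
Base - #101 - #102 - #105 - #104 - #103 - Base: 16+15+2+6+13+4 = 56
Base - #101 - #103 - #102 - #104 - #105 - Base: 16+17+9+7+6+7 = 62
Base - #101 - #103 - #102 - #105 - #104 - Base: 16+17+9+2+6+10 = 60
Base - #101 - #103 - #104 - #102 - #105 - Base: 16+17+13+7+2+7 = 62
Base - #101 - #103 - #104 - #105 - #102 - Base: 16+17+13+6+2+5 = 59
Base - #101 - #103 - #105 - #102 - #104 - Base: 16+17+11+2+7+10 = 63
Base - #101 - #103 - #105 - #104 - #102 - Base: 16+17+11+6+7+5 = 62
Base - #101 - #104 - #102 - #103 - #105 - Base: 16+8+7+9+11+7 = 58
Base - #101 - #104 - #102 - #105 - #103 - Base: 16+8+7+2+11+4 = 48
… (46 more)
Base - #102 - #105 - #104 - #101 - #103 - Base: 5+2+6+8+17+4 = 42  ← best
The minimum is 42.
One optimal route: Base → #102 → #105 → #104 → #101 → #103 → Base (or its reverse).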